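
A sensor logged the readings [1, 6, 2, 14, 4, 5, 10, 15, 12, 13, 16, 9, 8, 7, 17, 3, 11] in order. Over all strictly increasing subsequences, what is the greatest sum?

Let S[i] be the best sum of a strictly increasing subsequence ending at i:
i:      1  2  3  4  5  6  7  8  9 10 11 12 13 14 15 16 17
a[i]:   1  6  2 14  4  5 10 15 12 13 16  9  8  7 17  3 11
S:      1  7  3 21  7 12 22 37 34 47 63 21 20 19 80  6 33
Maximum is 80 (e.g. 1 + 2 + 4 + 5 + 10 + 12 + 13 + 16 + 17).

80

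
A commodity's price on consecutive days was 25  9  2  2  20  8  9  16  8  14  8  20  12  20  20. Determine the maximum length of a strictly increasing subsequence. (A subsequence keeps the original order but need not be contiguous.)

5

Track the smallest tail for each achievable length (strict):
25 → extends → [25]
9 → replaces 25 → [9]
2 → replaces 9 → [2]
2 → already a tail → [2]
20 → extends → [2, 20]
8 → replaces 20 → [2, 8]
9 → extends → [2, 8, 9]
16 → extends → [2, 8, 9, 16]
8 → already a tail → [2, 8, 9, 16]
14 → replaces 16 → [2, 8, 9, 14]
8 → already a tail → [2, 8, 9, 14]
20 → extends → [2, 8, 9, 14, 20]
12 → replaces 14 → [2, 8, 9, 12, 20]
20 → already a tail → [2, 8, 9, 12, 20]
20 → already a tail → [2, 8, 9, 12, 20]
Five tails, so the longest strictly increasing subsequence has length 5 (e.g. 2, 8, 9, 16, 20).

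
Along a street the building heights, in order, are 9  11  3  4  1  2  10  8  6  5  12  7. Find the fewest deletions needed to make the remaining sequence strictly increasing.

Fewest deletions = n − (longest strictly increasing subsequence).
i:      1  2  3  4  5  6  7  8  9 10 11 12
a[i]:   9 11  3  4  1  2 10  8  6  5 12  7
dp:     1  2  1  2  1  2  3  3  3  3  4  4
max dp = 4, so deletions = 12 − 4 = 8.

8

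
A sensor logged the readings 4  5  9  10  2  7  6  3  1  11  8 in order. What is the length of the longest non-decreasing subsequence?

5

Let dp[i] be the length of the longest such subsequence ending at index i:
i:      1  2  3  4  5  6  7  8  9 10 11
a[i]:   4  5  9 10  2  7  6  3  1 11  8
dp:     1  2  3  4  1  3  3  2  1  5  4
Maximum dp value is 5.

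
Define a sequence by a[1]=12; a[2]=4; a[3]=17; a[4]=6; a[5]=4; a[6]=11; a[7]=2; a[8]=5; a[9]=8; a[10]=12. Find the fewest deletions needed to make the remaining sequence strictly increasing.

6

Fewest deletions = n − (longest strictly increasing subsequence).
Patience tails:
12 → extends → [12]
4 → replaces 12 → [4]
17 → extends → [4, 17]
6 → replaces 17 → [4, 6]
4 → already a tail → [4, 6]
11 → extends → [4, 6, 11]
2 → replaces 4 → [2, 6, 11]
5 → replaces 6 → [2, 5, 11]
8 → replaces 11 → [2, 5, 8]
12 → extends → [2, 5, 8, 12]
Longest strictly increasing subsequence has length 4, so deletions = 10 − 4 = 6.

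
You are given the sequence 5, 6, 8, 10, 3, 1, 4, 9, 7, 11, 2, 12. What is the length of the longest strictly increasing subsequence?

Let dp[i] be the length of the longest such subsequence ending at index i:
i:      1  2  3  4  5  6  7  8  9 10 11 12
a[i]:   5  6  8 10  3  1  4  9  7 11  2 12
dp:     1  2  3  4  1  1  2  4  3  5  2  6
Maximum dp value is 6.

6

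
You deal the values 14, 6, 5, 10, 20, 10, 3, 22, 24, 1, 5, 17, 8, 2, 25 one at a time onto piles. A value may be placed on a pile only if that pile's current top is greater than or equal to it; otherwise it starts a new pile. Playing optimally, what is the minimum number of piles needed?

6

Place each on the leftmost legal pile:
14 → new pile 1 (tops now [14])
6 → pile 1 (tops now [6])
5 → pile 1 (tops now [5])
10 → new pile 2 (tops now [5, 10])
20 → new pile 3 (tops now [5, 10, 20])
10 → pile 2 (tops now [5, 10, 20])
3 → pile 1 (tops now [3, 10, 20])
22 → new pile 4 (tops now [3, 10, 20, 22])
24 → new pile 5 (tops now [3, 10, 20, 22, 24])
1 → pile 1 (tops now [1, 10, 20, 22, 24])
5 → pile 2 (tops now [1, 5, 20, 22, 24])
17 → pile 3 (tops now [1, 5, 17, 22, 24])
8 → pile 3 (tops now [1, 5, 8, 22, 24])
2 → pile 2 (tops now [1, 2, 8, 22, 24])
25 → new pile 6 (tops now [1, 2, 8, 22, 24, 25])
Six piles.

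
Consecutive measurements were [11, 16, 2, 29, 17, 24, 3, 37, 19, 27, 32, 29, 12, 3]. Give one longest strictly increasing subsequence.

Patience tails give the LIS length; then backtrack through the dp parents:
11 → extends → [11]
16 → extends → [11, 16]
2 → replaces 11 → [2, 16]
29 → extends → [2, 16, 29]
17 → replaces 29 → [2, 16, 17]
24 → extends → [2, 16, 17, 24]
3 → replaces 16 → [2, 3, 17, 24]
37 → extends → [2, 3, 17, 24, 37]
19 → replaces 24 → [2, 3, 17, 19, 37]
27 → replaces 37 → [2, 3, 17, 19, 27]
32 → extends → [2, 3, 17, 19, 27, 32]
29 → replaces 32 → [2, 3, 17, 19, 27, 29]
12 → replaces 17 → [2, 3, 12, 19, 27, 29]
3 → already a tail → [2, 3, 12, 19, 27, 29]
Length 6; one witness is 11, 16, 17, 24, 27, 32.

11, 16, 17, 24, 27, 32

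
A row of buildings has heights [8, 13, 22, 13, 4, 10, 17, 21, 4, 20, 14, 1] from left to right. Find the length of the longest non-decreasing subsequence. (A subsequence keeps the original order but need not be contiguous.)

5

Let dp[i] be the length of the longest such subsequence ending at index i:
i:      1  2  3  4  5  6  7  8  9 10 11 12
a[i]:   8 13 22 13  4 10 17 21  4 20 14  1
dp:     1  2  3  3  1  2  4  5  2  5  4  1
Maximum dp value is 5.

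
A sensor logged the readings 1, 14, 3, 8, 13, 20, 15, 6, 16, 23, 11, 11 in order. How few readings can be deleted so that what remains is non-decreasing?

5

Fewest deletions = n − (longest non-decreasing subsequence).
i:      1  2  3  4  5  6  7  8  9 10 11 12
a[i]:   1 14  3  8 13 20 15  6 16 23 11 11
dp:     1  2  2  3  4  5  5  3  6  7  4  5
max dp = 7, so deletions = 12 − 7 = 5.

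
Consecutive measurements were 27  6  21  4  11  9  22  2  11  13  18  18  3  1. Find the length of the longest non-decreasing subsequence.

6

Track the smallest tail for each achievable length (allowing ties):
27 → extends → [27]
6 → replaces 27 → [6]
21 → extends → [6, 21]
4 → replaces 6 → [4, 21]
11 → replaces 21 → [4, 11]
9 → replaces 11 → [4, 9]
22 → extends → [4, 9, 22]
2 → replaces 4 → [2, 9, 22]
11 → replaces 22 → [2, 9, 11]
13 → extends → [2, 9, 11, 13]
18 → extends → [2, 9, 11, 13, 18]
18 → extends → [2, 9, 11, 13, 18, 18]
3 → replaces 9 → [2, 3, 11, 13, 18, 18]
1 → replaces 2 → [1, 3, 11, 13, 18, 18]
Six tails, so the longest non-decreasing subsequence has length 6 (e.g. 6, 11, 11, 13, 18, 18).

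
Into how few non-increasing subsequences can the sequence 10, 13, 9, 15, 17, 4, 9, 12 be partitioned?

Place each on the leftmost legal pile:
10 → new pile 1 (tops now [10])
13 → new pile 2 (tops now [10, 13])
9 → pile 1 (tops now [9, 13])
15 → new pile 3 (tops now [9, 13, 15])
17 → new pile 4 (tops now [9, 13, 15, 17])
4 → pile 1 (tops now [4, 13, 15, 17])
9 → pile 2 (tops now [4, 9, 15, 17])
12 → pile 3 (tops now [4, 9, 12, 17])
Four piles.

4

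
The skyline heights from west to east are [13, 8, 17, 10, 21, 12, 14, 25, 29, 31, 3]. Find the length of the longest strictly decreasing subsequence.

3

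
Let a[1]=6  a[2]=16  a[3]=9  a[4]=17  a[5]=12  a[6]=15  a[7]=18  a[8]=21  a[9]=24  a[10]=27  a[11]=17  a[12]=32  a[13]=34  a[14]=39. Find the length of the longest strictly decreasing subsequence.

2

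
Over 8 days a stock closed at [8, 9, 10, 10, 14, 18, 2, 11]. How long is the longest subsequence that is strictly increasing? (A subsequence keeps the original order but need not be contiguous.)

5

Track the smallest tail for each achievable length (strict):
8 → extends → [8]
9 → extends → [8, 9]
10 → extends → [8, 9, 10]
10 → already a tail → [8, 9, 10]
14 → extends → [8, 9, 10, 14]
18 → extends → [8, 9, 10, 14, 18]
2 → replaces 8 → [2, 9, 10, 14, 18]
11 → replaces 14 → [2, 9, 10, 11, 18]
Five tails, so the longest strictly increasing subsequence has length 5 (e.g. 8, 9, 10, 14, 18).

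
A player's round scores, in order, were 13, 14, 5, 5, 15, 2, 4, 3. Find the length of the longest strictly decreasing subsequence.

4

Negate each value so 'decreasing' becomes 'increasing', then run patience tails on the negated sequence:
-13 → extends → [-13]
-14 → replaces -13 → [-14]
-5 → extends → [-14, -5]
-5 → already a tail → [-14, -5]
-15 → replaces -14 → [-15, -5]
-2 → extends → [-15, -5, -2]
-4 → replaces -2 → [-15, -5, -4]
-3 → extends → [-15, -5, -4, -3]
Four tails, so the longest strictly decreasing subsequence of the original has length 4.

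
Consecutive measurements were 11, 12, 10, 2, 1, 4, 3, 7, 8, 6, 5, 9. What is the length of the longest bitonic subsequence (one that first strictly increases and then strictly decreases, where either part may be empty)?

6

inc[i] = longest strictly increasing subsequence ending at i; dec[i] = longest strictly decreasing subsequence starting at i:
i:      1  2  3  4  5  6  7  8  9 10 11 12
a[i]:  11 12 10  2  1  4  3  7  8  6  5  9
inc:    1  2  1  1  1  2  2  3  4  3  3  5
dec:    5  5  4  2  1  2  1  3  3  2  1  1
Best peak at i=2 (value 12): inc=2, dec=5, length 2+5−1 = 6.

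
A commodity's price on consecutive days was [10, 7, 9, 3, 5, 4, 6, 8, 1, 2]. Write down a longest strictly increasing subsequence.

3, 5, 6, 8

Patience tails give the LIS length; then backtrack through the dp parents:
10 → extends → [10]
7 → replaces 10 → [7]
9 → extends → [7, 9]
3 → replaces 7 → [3, 9]
5 → replaces 9 → [3, 5]
4 → replaces 5 → [3, 4]
6 → extends → [3, 4, 6]
8 → extends → [3, 4, 6, 8]
1 → replaces 3 → [1, 4, 6, 8]
2 → replaces 4 → [1, 2, 6, 8]
Length 4; one witness is 3, 5, 6, 8.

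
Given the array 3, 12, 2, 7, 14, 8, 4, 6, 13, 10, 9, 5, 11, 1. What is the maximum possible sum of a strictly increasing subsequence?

39

Let S[i] be the best sum of a strictly increasing subsequence ending at i:
i:      1  2  3  4  5  6  7  8  9 10 11 12 13 14
a[i]:   3 12  2  7 14  8  4  6 13 10  9  5 11  1
S:      3 15  2 10 29 18  7 13 31 28 27 12 39  1
Maximum is 39 (e.g. 3 + 7 + 8 + 10 + 11).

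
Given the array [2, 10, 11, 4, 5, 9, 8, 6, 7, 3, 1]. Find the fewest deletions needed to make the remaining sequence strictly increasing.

Fewest deletions = n − (longest strictly increasing subsequence).
i:      1  2  3  4  5  6  7  8  9 10 11
a[i]:   2 10 11  4  5  9  8  6  7  3  1
dp:     1  2  3  2  3  4  4  4  5  2  1
max dp = 5, so deletions = 11 − 5 = 6.

6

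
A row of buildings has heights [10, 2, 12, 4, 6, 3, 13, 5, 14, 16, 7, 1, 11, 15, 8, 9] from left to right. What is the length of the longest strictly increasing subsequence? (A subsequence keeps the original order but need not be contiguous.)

6

Track the smallest tail for each achievable length (strict):
10 → extends → [10]
2 → replaces 10 → [2]
12 → extends → [2, 12]
4 → replaces 12 → [2, 4]
6 → extends → [2, 4, 6]
3 → replaces 4 → [2, 3, 6]
13 → extends → [2, 3, 6, 13]
5 → replaces 6 → [2, 3, 5, 13]
14 → extends → [2, 3, 5, 13, 14]
16 → extends → [2, 3, 5, 13, 14, 16]
7 → replaces 13 → [2, 3, 5, 7, 14, 16]
1 → replaces 2 → [1, 3, 5, 7, 14, 16]
11 → replaces 14 → [1, 3, 5, 7, 11, 16]
15 → replaces 16 → [1, 3, 5, 7, 11, 15]
8 → replaces 11 → [1, 3, 5, 7, 8, 15]
9 → replaces 15 → [1, 3, 5, 7, 8, 9]
Six tails, so the longest strictly increasing subsequence has length 6 (e.g. 2, 4, 6, 13, 14, 16).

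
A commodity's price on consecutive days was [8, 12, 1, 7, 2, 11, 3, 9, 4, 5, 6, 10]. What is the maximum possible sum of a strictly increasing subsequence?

Let S[i] be the best sum of a strictly increasing subsequence ending at i:
i:      1  2  3  4  5  6  7  8  9 10 11 12
a[i]:   8 12  1  7  2 11  3  9  4  5  6 10
S:      8 20  1  8  3 19  6 17 10 15 21 31
Maximum is 31 (e.g. 1 + 2 + 3 + 4 + 5 + 6 + 10).

31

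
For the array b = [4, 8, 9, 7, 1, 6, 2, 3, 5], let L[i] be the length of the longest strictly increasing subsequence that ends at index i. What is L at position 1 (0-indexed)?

dp[i] = 1 + max{dp[j] : j<i, b[j]<b[i]} (or 1 if no such j):
i:     0 1 2 3 4 5 6 7 8
b[i]:  4 8 9 7 1 6 2 3 5
dp:    1 2 3 2 1 2 2 3 4
At index 1 the value is 2.

2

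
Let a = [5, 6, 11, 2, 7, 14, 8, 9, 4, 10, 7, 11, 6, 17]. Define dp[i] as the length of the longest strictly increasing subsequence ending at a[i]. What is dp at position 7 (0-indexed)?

5

dp[i] = 1 + max{dp[j] : j<i, a[j]<a[i]} (or 1 if no such j):
i:      0  1  2  3  4  5  6  7  8  9 10 11 12 13
a[i]:   5  6 11  2  7 14  8  9  4 10  7 11  6 17
dp:     1  2  3  1  3  4  4  5  2  6  3  7  3  8
At index 7 the value is 5.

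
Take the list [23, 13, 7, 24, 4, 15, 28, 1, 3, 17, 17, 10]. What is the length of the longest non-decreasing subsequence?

4

Let dp[i] be the length of the longest such subsequence ending at index i:
i:      1  2  3  4  5  6  7  8  9 10 11 12
a[i]:  23 13  7 24  4 15 28  1  3 17 17 10
dp:     1  1  1  2  1  2  3  1  2  3  4  3
Maximum dp value is 4.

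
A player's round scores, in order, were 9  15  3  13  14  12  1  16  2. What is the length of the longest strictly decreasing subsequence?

4

Negate each value so 'decreasing' becomes 'increasing', then run patience tails on the negated sequence:
-9 → extends → [-9]
-15 → replaces -9 → [-15]
-3 → extends → [-15, -3]
-13 → replaces -3 → [-15, -13]
-14 → replaces -13 → [-15, -14]
-12 → extends → [-15, -14, -12]
-1 → extends → [-15, -14, -12, -1]
-16 → replaces -15 → [-16, -14, -12, -1]
-2 → replaces -1 → [-16, -14, -12, -2]
Four tails, so the longest strictly decreasing subsequence of the original has length 4.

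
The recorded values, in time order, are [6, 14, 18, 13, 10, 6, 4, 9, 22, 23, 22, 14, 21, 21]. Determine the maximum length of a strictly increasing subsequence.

5

Track the smallest tail for each achievable length (strict):
6 → extends → [6]
14 → extends → [6, 14]
18 → extends → [6, 14, 18]
13 → replaces 14 → [6, 13, 18]
10 → replaces 13 → [6, 10, 18]
6 → already a tail → [6, 10, 18]
4 → replaces 6 → [4, 10, 18]
9 → replaces 10 → [4, 9, 18]
22 → extends → [4, 9, 18, 22]
23 → extends → [4, 9, 18, 22, 23]
22 → already a tail → [4, 9, 18, 22, 23]
14 → replaces 18 → [4, 9, 14, 22, 23]
21 → replaces 22 → [4, 9, 14, 21, 23]
21 → already a tail → [4, 9, 14, 21, 23]
Five tails, so the longest strictly increasing subsequence has length 5 (e.g. 6, 14, 18, 22, 23).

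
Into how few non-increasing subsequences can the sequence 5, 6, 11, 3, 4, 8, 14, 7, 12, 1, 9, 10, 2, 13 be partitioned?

6

Place each on the leftmost legal pile:
5 → new pile 1 (tops now [5])
6 → new pile 2 (tops now [5, 6])
11 → new pile 3 (tops now [5, 6, 11])
3 → pile 1 (tops now [3, 6, 11])
4 → pile 2 (tops now [3, 4, 11])
8 → pile 3 (tops now [3, 4, 8])
14 → new pile 4 (tops now [3, 4, 8, 14])
7 → pile 3 (tops now [3, 4, 7, 14])
12 → pile 4 (tops now [3, 4, 7, 12])
1 → pile 1 (tops now [1, 4, 7, 12])
9 → pile 4 (tops now [1, 4, 7, 9])
10 → new pile 5 (tops now [1, 4, 7, 9, 10])
2 → pile 2 (tops now [1, 2, 7, 9, 10])
13 → new pile 6 (tops now [1, 2, 7, 9, 10, 13])
Six piles.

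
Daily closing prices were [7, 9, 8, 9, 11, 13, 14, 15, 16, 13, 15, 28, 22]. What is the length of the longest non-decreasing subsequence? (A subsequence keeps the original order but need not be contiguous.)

Track the smallest tail for each achievable length (allowing ties):
7 → extends → [7]
9 → extends → [7, 9]
8 → replaces 9 → [7, 8]
9 → extends → [7, 8, 9]
11 → extends → [7, 8, 9, 11]
13 → extends → [7, 8, 9, 11, 13]
14 → extends → [7, 8, 9, 11, 13, 14]
15 → extends → [7, 8, 9, 11, 13, 14, 15]
16 → extends → [7, 8, 9, 11, 13, 14, 15, 16]
13 → replaces 14 → [7, 8, 9, 11, 13, 13, 15, 16]
15 → replaces 16 → [7, 8, 9, 11, 13, 13, 15, 15]
28 → extends → [7, 8, 9, 11, 13, 13, 15, 15, 28]
22 → replaces 28 → [7, 8, 9, 11, 13, 13, 15, 15, 22]
Nine tails, so the longest non-decreasing subsequence has length 9 (e.g. 7, 9, 9, 11, 13, 14, 15, 16, 28).

9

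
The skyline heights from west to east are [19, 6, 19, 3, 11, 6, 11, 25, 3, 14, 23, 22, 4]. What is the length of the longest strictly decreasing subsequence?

4

Negate each value so 'decreasing' becomes 'increasing', then run patience tails on the negated sequence:
-19 → extends → [-19]
-6 → extends → [-19, -6]
-19 → already a tail → [-19, -6]
-3 → extends → [-19, -6, -3]
-11 → replaces -6 → [-19, -11, -3]
-6 → replaces -3 → [-19, -11, -6]
-11 → already a tail → [-19, -11, -6]
-25 → replaces -19 → [-25, -11, -6]
-3 → extends → [-25, -11, -6, -3]
-14 → replaces -11 → [-25, -14, -6, -3]
-23 → replaces -14 → [-25, -23, -6, -3]
-22 → replaces -6 → [-25, -23, -22, -3]
-4 → replaces -3 → [-25, -23, -22, -4]
Four tails, so the longest strictly decreasing subsequence of the original has length 4.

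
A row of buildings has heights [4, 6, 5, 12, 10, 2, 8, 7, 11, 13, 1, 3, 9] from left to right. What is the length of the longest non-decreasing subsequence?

Track the smallest tail for each achievable length (allowing ties):
4 → extends → [4]
6 → extends → [4, 6]
5 → replaces 6 → [4, 5]
12 → extends → [4, 5, 12]
10 → replaces 12 → [4, 5, 10]
2 → replaces 4 → [2, 5, 10]
8 → replaces 10 → [2, 5, 8]
7 → replaces 8 → [2, 5, 7]
11 → extends → [2, 5, 7, 11]
13 → extends → [2, 5, 7, 11, 13]
1 → replaces 2 → [1, 5, 7, 11, 13]
3 → replaces 5 → [1, 3, 7, 11, 13]
9 → replaces 11 → [1, 3, 7, 9, 13]
Five tails, so the longest non-decreasing subsequence has length 5 (e.g. 4, 6, 10, 11, 13).

5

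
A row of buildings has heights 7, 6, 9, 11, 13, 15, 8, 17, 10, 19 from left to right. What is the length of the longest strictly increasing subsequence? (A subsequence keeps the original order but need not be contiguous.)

7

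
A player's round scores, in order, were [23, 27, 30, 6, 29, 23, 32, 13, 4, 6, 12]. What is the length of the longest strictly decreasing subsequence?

Negate each value so 'decreasing' becomes 'increasing', then run patience tails on the negated sequence:
-23 → extends → [-23]
-27 → replaces -23 → [-27]
-30 → replaces -27 → [-30]
-6 → extends → [-30, -6]
-29 → replaces -6 → [-30, -29]
-23 → extends → [-30, -29, -23]
-32 → replaces -30 → [-32, -29, -23]
-13 → extends → [-32, -29, -23, -13]
-4 → extends → [-32, -29, -23, -13, -4]
-6 → replaces -4 → [-32, -29, -23, -13, -6]
-12 → replaces -6 → [-32, -29, -23, -13, -12]
Five tails, so the longest strictly decreasing subsequence of the original has length 5.

5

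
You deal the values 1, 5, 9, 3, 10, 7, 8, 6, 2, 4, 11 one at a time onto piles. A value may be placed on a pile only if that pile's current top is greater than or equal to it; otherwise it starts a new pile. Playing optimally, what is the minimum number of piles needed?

The minimum number of non-increasing subsequences covering a sequence equals the length of its longest strictly increasing subsequence.
LIS length is 5 (e.g. 1, 5, 9, 10, 11), so 5 piles are needed.

5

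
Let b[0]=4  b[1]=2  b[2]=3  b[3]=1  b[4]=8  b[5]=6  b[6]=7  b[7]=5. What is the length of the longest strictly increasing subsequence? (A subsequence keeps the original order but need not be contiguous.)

Track the smallest tail for each achievable length (strict):
4 → extends → [4]
2 → replaces 4 → [2]
3 → extends → [2, 3]
1 → replaces 2 → [1, 3]
8 → extends → [1, 3, 8]
6 → replaces 8 → [1, 3, 6]
7 → extends → [1, 3, 6, 7]
5 → replaces 6 → [1, 3, 5, 7]
Four tails, so the longest strictly increasing subsequence has length 4 (e.g. 2, 3, 6, 7).

4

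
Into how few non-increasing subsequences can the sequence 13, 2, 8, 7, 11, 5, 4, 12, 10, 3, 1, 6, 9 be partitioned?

Place each on the leftmost legal pile:
13 → new pile 1 (tops now [13])
2 → pile 1 (tops now [2])
8 → new pile 2 (tops now [2, 8])
7 → pile 2 (tops now [2, 7])
11 → new pile 3 (tops now [2, 7, 11])
5 → pile 2 (tops now [2, 5, 11])
4 → pile 2 (tops now [2, 4, 11])
12 → new pile 4 (tops now [2, 4, 11, 12])
10 → pile 3 (tops now [2, 4, 10, 12])
3 → pile 2 (tops now [2, 3, 10, 12])
1 → pile 1 (tops now [1, 3, 10, 12])
6 → pile 3 (tops now [1, 3, 6, 12])
9 → pile 4 (tops now [1, 3, 6, 9])
Four piles.

4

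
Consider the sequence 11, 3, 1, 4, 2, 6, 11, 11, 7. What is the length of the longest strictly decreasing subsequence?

3

Let dp[i] be the longest strictly decreasing subsequence ending at i:
i:      1  2  3  4  5  6  7  8  9
a[i]:  11  3  1  4  2  6 11 11  7
dp:     1  2  3  2  3  2  1  1  2
Maximum is 3.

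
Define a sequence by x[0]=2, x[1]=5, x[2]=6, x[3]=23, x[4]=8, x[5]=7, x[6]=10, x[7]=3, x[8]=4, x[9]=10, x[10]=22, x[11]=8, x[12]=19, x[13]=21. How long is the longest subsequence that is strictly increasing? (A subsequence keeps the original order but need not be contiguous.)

7

Track the smallest tail for each achievable length (strict):
2 → extends → [2]
5 → extends → [2, 5]
6 → extends → [2, 5, 6]
23 → extends → [2, 5, 6, 23]
8 → replaces 23 → [2, 5, 6, 8]
7 → replaces 8 → [2, 5, 6, 7]
10 → extends → [2, 5, 6, 7, 10]
3 → replaces 5 → [2, 3, 6, 7, 10]
4 → replaces 6 → [2, 3, 4, 7, 10]
10 → already a tail → [2, 3, 4, 7, 10]
22 → extends → [2, 3, 4, 7, 10, 22]
8 → replaces 10 → [2, 3, 4, 7, 8, 22]
19 → replaces 22 → [2, 3, 4, 7, 8, 19]
21 → extends → [2, 3, 4, 7, 8, 19, 21]
Seven tails, so the longest strictly increasing subsequence has length 7 (e.g. 2, 5, 6, 8, 10, 19, 21).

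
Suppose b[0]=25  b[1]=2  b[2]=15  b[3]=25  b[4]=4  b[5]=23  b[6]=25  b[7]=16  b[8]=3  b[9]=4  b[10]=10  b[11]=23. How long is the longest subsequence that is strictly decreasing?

4

Let dp[i] be the longest strictly decreasing subsequence ending at i:
i:      0  1  2  3  4  5  6  7  8  9 10 11
b[i]:  25  2 15 25  4 23 25 16  3  4 10 23
dp:     1  2  2  1  3  2  1  3  4  4  4  2
Maximum is 4.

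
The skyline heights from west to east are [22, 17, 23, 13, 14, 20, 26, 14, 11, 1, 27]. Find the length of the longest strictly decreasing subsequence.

5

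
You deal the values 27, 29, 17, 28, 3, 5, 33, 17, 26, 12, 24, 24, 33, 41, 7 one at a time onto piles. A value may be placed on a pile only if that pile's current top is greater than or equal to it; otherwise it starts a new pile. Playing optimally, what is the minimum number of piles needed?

6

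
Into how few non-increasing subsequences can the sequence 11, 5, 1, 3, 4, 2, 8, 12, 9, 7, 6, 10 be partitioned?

Place each on the leftmost legal pile:
11 → new pile 1 (tops now [11])
5 → pile 1 (tops now [5])
1 → pile 1 (tops now [1])
3 → new pile 2 (tops now [1, 3])
4 → new pile 3 (tops now [1, 3, 4])
2 → pile 2 (tops now [1, 2, 4])
8 → new pile 4 (tops now [1, 2, 4, 8])
12 → new pile 5 (tops now [1, 2, 4, 8, 12])
9 → pile 5 (tops now [1, 2, 4, 8, 9])
7 → pile 4 (tops now [1, 2, 4, 7, 9])
6 → pile 4 (tops now [1, 2, 4, 6, 9])
10 → new pile 6 (tops now [1, 2, 4, 6, 9, 10])
Six piles.

6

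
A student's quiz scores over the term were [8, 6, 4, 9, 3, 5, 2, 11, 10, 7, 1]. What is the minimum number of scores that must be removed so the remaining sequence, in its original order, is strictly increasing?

8

Fewest deletions = n − (longest strictly increasing subsequence).
Patience tails:
8 → extends → [8]
6 → replaces 8 → [6]
4 → replaces 6 → [4]
9 → extends → [4, 9]
3 → replaces 4 → [3, 9]
5 → replaces 9 → [3, 5]
2 → replaces 3 → [2, 5]
11 → extends → [2, 5, 11]
10 → replaces 11 → [2, 5, 10]
7 → replaces 10 → [2, 5, 7]
1 → replaces 2 → [1, 5, 7]
Longest strictly increasing subsequence has length 3, so deletions = 11 − 3 = 8.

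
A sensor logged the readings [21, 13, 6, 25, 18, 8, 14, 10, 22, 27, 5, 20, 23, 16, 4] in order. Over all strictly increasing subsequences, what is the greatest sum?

Let S[i] be the best sum of a strictly increasing subsequence ending at i:
i:      1  2  3  4  5  6  7  8  9 10 11 12 13 14 15
a[i]:  21 13  6 25 18  8 14 10 22 27  5 20 23 16  4
S:     21 13  6 46 31 14 28 24 53 80  5 51 76 44  4
Maximum is 80 (e.g. 13 + 18 + 22 + 27).

80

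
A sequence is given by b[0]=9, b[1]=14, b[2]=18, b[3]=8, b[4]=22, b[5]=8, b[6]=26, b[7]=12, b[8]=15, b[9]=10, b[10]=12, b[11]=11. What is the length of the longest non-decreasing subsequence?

Track the smallest tail for each achievable length (allowing ties):
9 → extends → [9]
14 → extends → [9, 14]
18 → extends → [9, 14, 18]
8 → replaces 9 → [8, 14, 18]
22 → extends → [8, 14, 18, 22]
8 → replaces 14 → [8, 8, 18, 22]
26 → extends → [8, 8, 18, 22, 26]
12 → replaces 18 → [8, 8, 12, 22, 26]
15 → replaces 22 → [8, 8, 12, 15, 26]
10 → replaces 12 → [8, 8, 10, 15, 26]
12 → replaces 15 → [8, 8, 10, 12, 26]
11 → replaces 12 → [8, 8, 10, 11, 26]
Five tails, so the longest non-decreasing subsequence has length 5 (e.g. 9, 14, 18, 22, 26).

5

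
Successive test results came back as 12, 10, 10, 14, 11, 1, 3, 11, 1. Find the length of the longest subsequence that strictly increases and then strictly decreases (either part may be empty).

5

inc[i] = longest strictly increasing subsequence ending at i; dec[i] = longest strictly decreasing subsequence starting at i:
i:      1  2  3  4  5  6  7  8  9
a[i]:  12 10 10 14 11  1  3 11  1
inc:    1  1  1  2  2  1  2  3  1
dec:    4  3  3  4  3  1  2  2  1
Best peak at i=4 (value 14): inc=2, dec=4, length 2+4−1 = 5.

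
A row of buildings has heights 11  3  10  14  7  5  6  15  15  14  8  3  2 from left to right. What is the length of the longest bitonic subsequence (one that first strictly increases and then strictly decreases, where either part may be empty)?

inc[i] = longest strictly increasing subsequence ending at i; dec[i] = longest strictly decreasing subsequence starting at i:
i:      1  2  3  4  5  6  7  8  9 10 11 12 13
a[i]:  11  3 10 14  7  5  6 15 15 14  8  3  2
inc:    1  1  2  3  2  2  3  4  4  4  4  1  1
dec:    6  2  5  5  4  3  3  5  5  4  3  2  1
Best peak at i=8 (value 15): inc=4, dec=5, length 4+5−1 = 8.

8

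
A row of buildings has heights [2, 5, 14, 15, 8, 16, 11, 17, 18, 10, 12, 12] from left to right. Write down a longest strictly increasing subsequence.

Patience tails give the LIS length; then backtrack through the dp parents:
2 → extends → [2]
5 → extends → [2, 5]
14 → extends → [2, 5, 14]
15 → extends → [2, 5, 14, 15]
8 → replaces 14 → [2, 5, 8, 15]
16 → extends → [2, 5, 8, 15, 16]
11 → replaces 15 → [2, 5, 8, 11, 16]
17 → extends → [2, 5, 8, 11, 16, 17]
18 → extends → [2, 5, 8, 11, 16, 17, 18]
10 → replaces 11 → [2, 5, 8, 10, 16, 17, 18]
12 → replaces 16 → [2, 5, 8, 10, 12, 17, 18]
12 → already a tail → [2, 5, 8, 10, 12, 17, 18]
Length 7; one witness is 2, 5, 14, 15, 16, 17, 18.

2, 5, 14, 15, 16, 17, 18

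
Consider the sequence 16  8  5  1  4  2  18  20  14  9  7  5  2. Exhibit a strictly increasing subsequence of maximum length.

1, 4, 18, 20

Patience tails give the LIS length; then backtrack through the dp parents:
16 → extends → [16]
8 → replaces 16 → [8]
5 → replaces 8 → [5]
1 → replaces 5 → [1]
4 → extends → [1, 4]
2 → replaces 4 → [1, 2]
18 → extends → [1, 2, 18]
20 → extends → [1, 2, 18, 20]
14 → replaces 18 → [1, 2, 14, 20]
9 → replaces 14 → [1, 2, 9, 20]
7 → replaces 9 → [1, 2, 7, 20]
5 → replaces 7 → [1, 2, 5, 20]
2 → already a tail → [1, 2, 5, 20]
Length 4; one witness is 1, 4, 18, 20.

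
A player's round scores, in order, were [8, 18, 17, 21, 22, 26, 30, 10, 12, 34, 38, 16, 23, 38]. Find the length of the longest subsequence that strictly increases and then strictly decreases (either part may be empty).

inc[i] = longest strictly increasing subsequence ending at i; dec[i] = longest strictly decreasing subsequence starting at i:
i:      1  2  3  4  5  6  7  8  9 10 11 12 13 14
a[i]:   8 18 17 21 22 26 30 10 12 34 38 16 23 38
inc:    1  2  2  3  4  5  6  2  3  7  8  4  5  8
dec:    1  3  2  2  2  2  2  1  1  2  2  1  1  1
Best peak at i=11 (value 38): inc=8, dec=2, length 8+2−1 = 9.

9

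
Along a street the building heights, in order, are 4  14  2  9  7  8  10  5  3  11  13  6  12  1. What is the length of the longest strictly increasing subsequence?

6

Let dp[i] be the length of the longest such subsequence ending at index i:
i:      1  2  3  4  5  6  7  8  9 10 11 12 13 14
a[i]:   4 14  2  9  7  8 10  5  3 11 13  6 12  1
dp:     1  2  1  2  2  3  4  2  2  5  6  3  6  1
Maximum dp value is 6.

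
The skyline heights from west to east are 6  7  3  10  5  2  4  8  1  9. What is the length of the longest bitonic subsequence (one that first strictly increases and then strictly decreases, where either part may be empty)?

6

inc[i] = longest strictly increasing subsequence ending at i; dec[i] = longest strictly decreasing subsequence starting at i:
i:      1  2  3  4  5  6  7  8  9 10
a[i]:   6  7  3 10  5  2  4  8  1  9
inc:    1  2  1  3  2  1  2  3  1  4
dec:    4  4  3  4  3  2  2  2  1  1
Best peak at i=4 (value 10): inc=3, dec=4, length 3+4−1 = 6.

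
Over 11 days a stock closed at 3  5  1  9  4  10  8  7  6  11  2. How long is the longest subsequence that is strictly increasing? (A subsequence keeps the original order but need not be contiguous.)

Track the smallest tail for each achievable length (strict):
3 → extends → [3]
5 → extends → [3, 5]
1 → replaces 3 → [1, 5]
9 → extends → [1, 5, 9]
4 → replaces 5 → [1, 4, 9]
10 → extends → [1, 4, 9, 10]
8 → replaces 9 → [1, 4, 8, 10]
7 → replaces 8 → [1, 4, 7, 10]
6 → replaces 7 → [1, 4, 6, 10]
11 → extends → [1, 4, 6, 10, 11]
2 → replaces 4 → [1, 2, 6, 10, 11]
Five tails, so the longest strictly increasing subsequence has length 5 (e.g. 3, 5, 9, 10, 11).

5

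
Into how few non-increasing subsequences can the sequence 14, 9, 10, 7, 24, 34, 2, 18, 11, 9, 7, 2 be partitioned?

Place each on the leftmost legal pile:
14 → new pile 1 (tops now [14])
9 → pile 1 (tops now [9])
10 → new pile 2 (tops now [9, 10])
7 → pile 1 (tops now [7, 10])
24 → new pile 3 (tops now [7, 10, 24])
34 → new pile 4 (tops now [7, 10, 24, 34])
2 → pile 1 (tops now [2, 10, 24, 34])
18 → pile 3 (tops now [2, 10, 18, 34])
11 → pile 3 (tops now [2, 10, 11, 34])
9 → pile 2 (tops now [2, 9, 11, 34])
7 → pile 2 (tops now [2, 7, 11, 34])
2 → pile 1 (tops now [2, 7, 11, 34])
Four piles.

4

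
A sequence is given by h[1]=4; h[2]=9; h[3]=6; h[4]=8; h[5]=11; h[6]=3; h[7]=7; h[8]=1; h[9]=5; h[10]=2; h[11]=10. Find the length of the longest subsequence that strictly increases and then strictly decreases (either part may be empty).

7

inc[i] = longest strictly increasing subsequence ending at i; dec[i] = longest strictly decreasing subsequence starting at i:
i:      1  2  3  4  5  6  7  8  9 10 11
h[i]:   4  9  6  8 11  3  7  1  5  2 10
inc:    1  2  2  3  4  1  3  1  2  2  4
dec:    3  5  3  4  4  2  3  1  2  1  1
Best peak at i=5 (value 11): inc=4, dec=4, length 4+4−1 = 7.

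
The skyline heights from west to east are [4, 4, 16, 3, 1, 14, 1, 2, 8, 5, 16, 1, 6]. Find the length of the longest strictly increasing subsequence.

4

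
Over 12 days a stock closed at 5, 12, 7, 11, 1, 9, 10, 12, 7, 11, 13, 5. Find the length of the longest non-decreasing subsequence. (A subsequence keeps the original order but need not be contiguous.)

6

Let dp[i] be the length of the longest such subsequence ending at index i:
i:      1  2  3  4  5  6  7  8  9 10 11 12
a[i]:   5 12  7 11  1  9 10 12  7 11 13  5
dp:     1  2  2  3  1  3  4  5  3  5  6  2
Maximum dp value is 6.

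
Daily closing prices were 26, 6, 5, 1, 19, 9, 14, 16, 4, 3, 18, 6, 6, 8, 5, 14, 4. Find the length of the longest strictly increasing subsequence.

5

Let dp[i] be the length of the longest such subsequence ending at index i:
i:      1  2  3  4  5  6  7  8  9 10 11 12 13 14 15 16 17
a[i]:  26  6  5  1 19  9 14 16  4  3 18  6  6  8  5 14  4
dp:     1  1  1  1  2  2  3  4  2  2  5  3  3  4  3  5  3
Maximum dp value is 5.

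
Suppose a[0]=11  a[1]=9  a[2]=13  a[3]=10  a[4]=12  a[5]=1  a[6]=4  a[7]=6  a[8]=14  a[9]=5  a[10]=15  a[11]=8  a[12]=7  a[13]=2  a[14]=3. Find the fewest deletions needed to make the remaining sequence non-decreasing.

Fewest deletions = n − (longest non-decreasing subsequence).
i:      0  1  2  3  4  5  6  7  8  9 10 11 12 13 14
a[i]:  11  9 13 10 12  1  4  6 14  5 15  8  7  2  3
dp:     1  1  2  2  3  1  2  3  4  3  5  4  4  2  3
max dp = 5, so deletions = 15 − 5 = 10.

10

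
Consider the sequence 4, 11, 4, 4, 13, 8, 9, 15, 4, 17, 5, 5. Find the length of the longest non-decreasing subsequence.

Track the smallest tail for each achievable length (allowing ties):
4 → extends → [4]
11 → extends → [4, 11]
4 → replaces 11 → [4, 4]
4 → extends → [4, 4, 4]
13 → extends → [4, 4, 4, 13]
8 → replaces 13 → [4, 4, 4, 8]
9 → extends → [4, 4, 4, 8, 9]
15 → extends → [4, 4, 4, 8, 9, 15]
4 → replaces 8 → [4, 4, 4, 4, 9, 15]
17 → extends → [4, 4, 4, 4, 9, 15, 17]
5 → replaces 9 → [4, 4, 4, 4, 5, 15, 17]
5 → replaces 15 → [4, 4, 4, 4, 5, 5, 17]
Seven tails, so the longest non-decreasing subsequence has length 7 (e.g. 4, 4, 4, 8, 9, 15, 17).

7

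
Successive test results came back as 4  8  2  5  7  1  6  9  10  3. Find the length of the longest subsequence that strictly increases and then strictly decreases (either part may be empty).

6

inc[i] = longest strictly increasing subsequence ending at i; dec[i] = longest strictly decreasing subsequence starting at i:
i:      1  2  3  4  5  6  7  8  9 10
a[i]:   4  8  2  5  7  1  6  9 10  3
inc:    1  2  1  2  3  1  3  4  5  2
dec:    3  4  2  2  3  1  2  2  2  1
Best peak at i=9 (value 10): inc=5, dec=2, length 5+2−1 = 6.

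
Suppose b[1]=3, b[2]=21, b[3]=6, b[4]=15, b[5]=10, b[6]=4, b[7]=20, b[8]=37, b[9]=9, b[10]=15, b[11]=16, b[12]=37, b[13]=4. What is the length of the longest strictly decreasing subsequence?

Negate each value so 'decreasing' becomes 'increasing', then run patience tails on the negated sequence:
-3 → extends → [-3]
-21 → replaces -3 → [-21]
-6 → extends → [-21, -6]
-15 → replaces -6 → [-21, -15]
-10 → extends → [-21, -15, -10]
-4 → extends → [-21, -15, -10, -4]
-20 → replaces -15 → [-21, -20, -10, -4]
-37 → replaces -21 → [-37, -20, -10, -4]
-9 → replaces -4 → [-37, -20, -10, -9]
-15 → replaces -10 → [-37, -20, -15, -9]
-16 → replaces -15 → [-37, -20, -16, -9]
-37 → already a tail → [-37, -20, -16, -9]
-4 → extends → [-37, -20, -16, -9, -4]
Five tails, so the longest strictly decreasing subsequence of the original has length 5.

5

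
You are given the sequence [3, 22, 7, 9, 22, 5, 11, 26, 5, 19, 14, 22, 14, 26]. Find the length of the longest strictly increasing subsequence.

7

Let dp[i] be the length of the longest such subsequence ending at index i:
i:      1  2  3  4  5  6  7  8  9 10 11 12 13 14
a[i]:   3 22  7  9 22  5 11 26  5 19 14 22 14 26
dp:     1  2  2  3  4  2  4  5  2  5  5  6  5  7
Maximum dp value is 7.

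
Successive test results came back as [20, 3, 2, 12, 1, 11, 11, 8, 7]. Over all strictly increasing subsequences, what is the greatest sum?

Let S[i] be the best sum of a strictly increasing subsequence ending at i:
i:      1  2  3  4  5  6  7  8  9
a[i]:  20  3  2 12  1 11 11  8  7
S:     20  3  2 15  1 14 14 11 10
Maximum is 20 (e.g. 20).

20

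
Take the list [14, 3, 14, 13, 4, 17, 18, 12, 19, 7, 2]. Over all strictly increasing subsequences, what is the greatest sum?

Let S[i] be the best sum of a strictly increasing subsequence ending at i:
i:      1  2  3  4  5  6  7  8  9 10 11
a[i]:  14  3 14 13  4 17 18 12 19  7  2
S:     14  3 17 16  7 34 52 19 71 14  2
Maximum is 71 (e.g. 3 + 14 + 17 + 18 + 19).

71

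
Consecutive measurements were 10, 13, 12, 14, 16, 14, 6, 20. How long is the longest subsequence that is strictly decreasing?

Let dp[i] be the longest strictly decreasing subsequence ending at i:
i:      1  2  3  4  5  6  7  8
a[i]:  10 13 12 14 16 14  6 20
dp:     1  1  2  1  1  2  3  1
Maximum is 3.

3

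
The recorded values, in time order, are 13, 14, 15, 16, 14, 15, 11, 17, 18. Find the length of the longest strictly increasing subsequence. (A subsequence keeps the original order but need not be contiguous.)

6

Let dp[i] be the length of the longest such subsequence ending at index i:
i:      1  2  3  4  5  6  7  8  9
a[i]:  13 14 15 16 14 15 11 17 18
dp:     1  2  3  4  2  3  1  5  6
Maximum dp value is 6.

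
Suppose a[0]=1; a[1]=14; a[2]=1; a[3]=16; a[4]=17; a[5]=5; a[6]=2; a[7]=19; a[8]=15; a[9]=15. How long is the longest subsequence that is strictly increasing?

5

Track the smallest tail for each achievable length (strict):
1 → extends → [1]
14 → extends → [1, 14]
1 → already a tail → [1, 14]
16 → extends → [1, 14, 16]
17 → extends → [1, 14, 16, 17]
5 → replaces 14 → [1, 5, 16, 17]
2 → replaces 5 → [1, 2, 16, 17]
19 → extends → [1, 2, 16, 17, 19]
15 → replaces 16 → [1, 2, 15, 17, 19]
15 → already a tail → [1, 2, 15, 17, 19]
Five tails, so the longest strictly increasing subsequence has length 5 (e.g. 1, 14, 16, 17, 19).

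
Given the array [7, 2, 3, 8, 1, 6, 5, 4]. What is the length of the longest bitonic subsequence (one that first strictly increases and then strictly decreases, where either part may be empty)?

6

inc[i] = longest strictly increasing subsequence ending at i; dec[i] = longest strictly decreasing subsequence starting at i:
i:     1 2 3 4 5 6 7 8
a[i]:  7 2 3 8 1 6 5 4
inc:   1 1 2 3 1 3 3 3
dec:   4 2 2 4 1 3 2 1
Best peak at i=4 (value 8): inc=3, dec=4, length 3+4−1 = 6.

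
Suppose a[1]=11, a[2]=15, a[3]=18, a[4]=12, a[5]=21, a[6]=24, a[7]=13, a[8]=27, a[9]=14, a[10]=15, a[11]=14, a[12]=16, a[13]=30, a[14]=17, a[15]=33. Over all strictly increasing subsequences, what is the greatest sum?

Let S[i] be the best sum of a strictly increasing subsequence ending at i:
i:       1   2   3   4   5   6   7   8   9  10  11  12  13  14  15
a[i]:   11  15  18  12  21  24  13  27  14  15  14  16  30  17  33
S:      11  26  44  23  65  89  36 116  50  65  50  81 146  98 179
Maximum is 179 (e.g. 11 + 15 + 18 + 21 + 24 + 27 + 30 + 33).

179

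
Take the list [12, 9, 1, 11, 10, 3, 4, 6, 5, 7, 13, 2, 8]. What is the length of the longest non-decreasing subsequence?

6

Track the smallest tail for each achievable length (allowing ties):
12 → extends → [12]
9 → replaces 12 → [9]
1 → replaces 9 → [1]
11 → extends → [1, 11]
10 → replaces 11 → [1, 10]
3 → replaces 10 → [1, 3]
4 → extends → [1, 3, 4]
6 → extends → [1, 3, 4, 6]
5 → replaces 6 → [1, 3, 4, 5]
7 → extends → [1, 3, 4, 5, 7]
13 → extends → [1, 3, 4, 5, 7, 13]
2 → replaces 3 → [1, 2, 4, 5, 7, 13]
8 → replaces 13 → [1, 2, 4, 5, 7, 8]
Six tails, so the longest non-decreasing subsequence has length 6 (e.g. 1, 3, 4, 6, 7, 13).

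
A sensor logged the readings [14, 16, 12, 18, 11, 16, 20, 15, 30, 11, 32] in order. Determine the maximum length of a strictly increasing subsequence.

6

Let dp[i] be the length of the longest such subsequence ending at index i:
i:      1  2  3  4  5  6  7  8  9 10 11
a[i]:  14 16 12 18 11 16 20 15 30 11 32
dp:     1  2  1  3  1  2  4  2  5  1  6
Maximum dp value is 6.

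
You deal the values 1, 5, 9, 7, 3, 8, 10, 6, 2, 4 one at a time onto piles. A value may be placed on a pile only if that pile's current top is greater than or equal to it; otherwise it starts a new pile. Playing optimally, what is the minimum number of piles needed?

The minimum number of non-increasing subsequences covering a sequence equals the length of its longest strictly increasing subsequence.
LIS length is 5 (e.g. 1, 5, 7, 8, 10), so 5 piles are needed.

5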